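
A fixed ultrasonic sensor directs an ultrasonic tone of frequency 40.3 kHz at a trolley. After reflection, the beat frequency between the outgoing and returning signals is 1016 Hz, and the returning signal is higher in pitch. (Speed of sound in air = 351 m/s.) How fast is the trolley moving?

4.4 m/s

Double Doppler shift off a moving reflector: f₂ = f₀ · (v + u)/(v − u) (u > 0 toward emitter).
Returning signal is higher, so f₂ = f₀ + Δf = 40300 + 1016 = 41316 Hz.
Rearranging, u = v · (f₂ − f₀)/(f₂ + f₀) = 351 × 1016/81616 ≈ 4.4 m/s.
So the trolley is moving at 4.4 m/s toward the emitter.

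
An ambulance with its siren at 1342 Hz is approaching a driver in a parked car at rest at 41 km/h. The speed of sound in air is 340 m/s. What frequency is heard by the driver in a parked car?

41 km/h = 11.39 m/s.
Only the source moves, toward the listener, so f' = f · v/(v − v_s).
f' = 1342 × 340/(340 − 11.39) = 1342 × 340/328.6 ≈ 1389 Hz.

1389 Hz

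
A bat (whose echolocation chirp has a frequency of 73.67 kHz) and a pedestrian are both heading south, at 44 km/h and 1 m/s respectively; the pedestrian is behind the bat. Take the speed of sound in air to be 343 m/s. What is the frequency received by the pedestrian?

44 km/h = 12.22 m/s.
The pedestrian is behind, so the bat is moving away from it while the pedestrian is moving toward the bat.
Both move, so f' = f · (v + v_o)/(v + v_s).
f' = 73.67 × (343 + 1)/(343 + 12.22) = 73.67 × 344/355.22 ≈ 71.3 kHz.

71.3 kHz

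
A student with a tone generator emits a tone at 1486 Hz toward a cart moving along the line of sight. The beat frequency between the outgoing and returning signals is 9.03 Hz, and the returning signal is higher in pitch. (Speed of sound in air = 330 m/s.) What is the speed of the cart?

1.00 m/s

Double Doppler shift off a moving reflector: f₂ = f₀ · (v + u)/(v − u) (u > 0 toward emitter).
Returning signal is higher, so f₂ = f₀ + Δf = 1486 + 9.03 = 1495.03 Hz.
Rearranging, u = v · (f₂ − f₀)/(f₂ + f₀) = 330 × 9.03/2981.03 ≈ 1.00 m/s.
So the cart is moving at 1.00 m/s toward the emitter.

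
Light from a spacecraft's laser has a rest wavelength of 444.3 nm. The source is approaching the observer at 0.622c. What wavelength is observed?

Relativistic Doppler for wavelength: λ' = λ₀ · √((1 − β)/(1 + β)).
λ' = 444.3 × √(0.3780/1.6220) = 444.3 × 0.48275 ≈ 214.5 nm.

214.5 nm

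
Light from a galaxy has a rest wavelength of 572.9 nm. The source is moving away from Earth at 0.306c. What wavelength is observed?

785.9 nm

Relativistic Doppler for wavelength: λ' = λ₀ · √((1 + β)/(1 − β)).
λ' = 572.9 × √(1.3060/0.6940) = 572.9 × 1.37180 ≈ 785.9 nm.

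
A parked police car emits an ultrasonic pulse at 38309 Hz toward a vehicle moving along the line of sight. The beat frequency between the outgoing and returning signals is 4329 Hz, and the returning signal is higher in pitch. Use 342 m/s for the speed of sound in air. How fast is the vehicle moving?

18.3 m/s

Double Doppler shift off a moving reflector: f₂ = f₀ · (v + u)/(v − u) (u > 0 toward emitter).
Returning signal is higher, so f₂ = f₀ + Δf = 38309 + 4329 = 42638 Hz.
Rearranging, u = v · (f₂ − f₀)/(f₂ + f₀) = 342 × 4329/80947 ≈ 18.3 m/s.
So the vehicle is moving at 18.3 m/s toward the emitter.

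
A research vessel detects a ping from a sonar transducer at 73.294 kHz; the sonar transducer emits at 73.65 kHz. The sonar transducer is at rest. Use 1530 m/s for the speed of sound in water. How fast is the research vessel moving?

f' < f, so the research vessel is receding.
f' = f · (v − v_o)/v ⇒ v_o = v · |f'/f − 1|.
v_o = 1530 × |73.294/73.65 − 1| = 1530 × 0.004834 ≈ 7.4 m/s.

7.4 m/s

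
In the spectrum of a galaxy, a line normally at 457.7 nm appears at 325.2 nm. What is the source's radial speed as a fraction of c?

λ'/λ₀ = 0.7105 < 1 (blueshift), so the source is approaching.
λ'/λ₀ = √((1 − β)/(1 + β)) for an approaching source ⇒ β = (1 − r²)/(1 + r²) with r = λ'/λ₀.
β = (1 − 0.5048)/(1 + 0.5048) ≈ 0.329.

0.329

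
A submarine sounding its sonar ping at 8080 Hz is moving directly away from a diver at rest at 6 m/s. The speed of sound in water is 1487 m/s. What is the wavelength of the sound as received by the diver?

18.5 cm

With the source moving away from a stationary observer, f' = f · v/(v + v_s).
f' = 8080 × 1487/(1487 + 6) ≈ 8048 Hz.
λ' = v/f' = 1487/8047.53 ≈ 18.5 cm.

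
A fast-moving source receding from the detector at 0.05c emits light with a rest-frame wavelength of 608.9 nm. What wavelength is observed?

640.1 nm

Relativistic Doppler for wavelength: λ' = λ₀ · √((1 + β)/(1 − β)).
λ' = 608.9 × √(1.0500/0.9500) = 608.9 × 1.05131 ≈ 640.1 nm.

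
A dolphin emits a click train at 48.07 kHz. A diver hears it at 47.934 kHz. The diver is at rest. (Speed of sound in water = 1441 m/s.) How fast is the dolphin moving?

f' < f, so the dolphin is receding.
f' = f · v/(v + v_s) ⇒ v_s = v · |1 − f/f'|.
v_s = 1441 × |1 − 48.07/47.934| = 1441 × 0.002837 ≈ 4.1 m/s.

4.1 m/s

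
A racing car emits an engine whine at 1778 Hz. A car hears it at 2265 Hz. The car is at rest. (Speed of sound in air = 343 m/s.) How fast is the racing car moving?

74 m/s

f' > f, so the racing car is approaching.
f' = f · v/(v − v_s) ⇒ v_s = v · |1 − f/f'|.
v_s = 343 × |1 − 1778/2265| = 343 × 0.215 ≈ 74 m/s.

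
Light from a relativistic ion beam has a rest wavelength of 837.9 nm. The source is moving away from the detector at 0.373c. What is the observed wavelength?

1239.9 nm

Relativistic Doppler for wavelength: λ' = λ₀ · √((1 + β)/(1 − β)).
λ' = 837.9 × √(1.3730/0.6270) = 837.9 × 1.47979 ≈ 1239.9 nm.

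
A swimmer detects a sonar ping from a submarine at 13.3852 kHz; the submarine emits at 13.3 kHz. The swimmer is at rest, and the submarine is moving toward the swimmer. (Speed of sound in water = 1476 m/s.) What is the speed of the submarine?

9.4 m/s

f' = f · v/(v − v_s) ⇒ v_s = v · |1 − f/f'|.
v_s = 1476 × |1 − 13.3/13.3852| = 1476 × 0.006365 ≈ 9.4 m/s.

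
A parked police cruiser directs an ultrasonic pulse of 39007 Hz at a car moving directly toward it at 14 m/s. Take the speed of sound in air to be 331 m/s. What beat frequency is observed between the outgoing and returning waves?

At the car (a moving observer), f₁ = f₀ · (v + u)/v = 39007 × 345/331 ≈ 40657 Hz.
The reflection then acts as a moving source: f₂ = f₁ · v/(v − u) ≈ 42452 Hz.
Equivalently f₂ = f₀ · (v + u)/(v − u).
Beat frequency: |f₂ − f₀| = 2u·f₀/(v − u) = 2 × 14 × 39007/317 ≈ 3445 Hz.

3445 Hz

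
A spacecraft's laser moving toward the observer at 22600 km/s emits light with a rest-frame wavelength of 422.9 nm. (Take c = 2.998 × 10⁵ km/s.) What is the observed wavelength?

β = v/c = 22600/299800 = 0.0754.
Relativistic Doppler for wavelength: λ' = λ₀ · √((1 − β)/(1 + β)).
λ' = 422.9 × √(0.9246/1.0754) = 422.9 × 0.92725 ≈ 392.1 nm.

392.1 nm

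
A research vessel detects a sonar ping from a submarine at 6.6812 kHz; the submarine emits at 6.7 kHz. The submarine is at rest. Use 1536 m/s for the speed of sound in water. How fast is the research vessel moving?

4.3 m/s

f' < f, so the research vessel is receding.
f' = f · (v − v_o)/v ⇒ v_o = v · |f'/f − 1|.
v_o = 1536 × |6.6812/6.7 − 1| = 1536 × 0.002806 ≈ 4.3 m/s.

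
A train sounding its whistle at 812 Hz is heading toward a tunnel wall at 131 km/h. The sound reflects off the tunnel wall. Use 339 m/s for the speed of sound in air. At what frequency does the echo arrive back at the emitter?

1007 Hz

131 km/h = 36.39 m/s.
The tunnel wall receives the sound from a moving source: f₁ = f₀ · v/(v − v_e) = 812 × 339/302.61 ≈ 910 Hz.
On the return leg the train is a moving observer: f₂ = f₁ · (v + v_e)/v = 910 × 375.39/339 ≈ 1007 Hz.
Equivalently f₂ = f₀ · (v + v_e)/(v − v_e).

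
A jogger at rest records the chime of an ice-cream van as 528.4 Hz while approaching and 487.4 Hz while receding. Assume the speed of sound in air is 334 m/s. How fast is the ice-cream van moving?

f₁/f₂ = (v + v_s)/(v − v_s), so v_s = v · (f₁ − f₂)/(f₁ + f₂).
v_s = 334 × (528.4 − 487.4)/(528.4 + 487.4) = 334 × 41.0/1015.8 ≈ 13.5 m/s.

13.5 m/s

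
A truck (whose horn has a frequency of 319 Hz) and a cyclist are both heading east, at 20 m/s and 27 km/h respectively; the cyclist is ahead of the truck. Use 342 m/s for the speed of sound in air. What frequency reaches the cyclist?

331 Hz

27 km/h = 7.5 m/s.
The cyclist is ahead, so the truck is moving toward it while the cyclist is moving away from the truck.
General Doppler shift: f' = f · (v − v_o)/(v − v_s).
f' = 319 × (342 − 7.5)/(342 − 20) = 319 × 334.5/322 ≈ 331 Hz.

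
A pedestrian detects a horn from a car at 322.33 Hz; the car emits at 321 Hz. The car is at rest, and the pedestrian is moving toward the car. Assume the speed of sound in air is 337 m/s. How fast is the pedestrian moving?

1.40 m/s

f' = f · (v + v_o)/v ⇒ v_o = v · |f'/f − 1|.
v_o = 337 × |322.33/321 − 1| = 337 × 0.004143 ≈ 1.40 m/s.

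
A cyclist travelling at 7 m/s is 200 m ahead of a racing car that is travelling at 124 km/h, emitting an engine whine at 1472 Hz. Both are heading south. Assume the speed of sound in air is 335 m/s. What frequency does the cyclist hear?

1606 Hz

124 km/h = 34.44 m/s.
The cyclist is ahead, so the racing car is moving toward it while the cyclist is moving away from the racing car.
General Doppler shift: f' = f · (v − v_o)/(v − v_s).
f' = 1472 × (335 − 7)/(335 − 34.44) = 1472 × 328/300.56 ≈ 1606 Hz.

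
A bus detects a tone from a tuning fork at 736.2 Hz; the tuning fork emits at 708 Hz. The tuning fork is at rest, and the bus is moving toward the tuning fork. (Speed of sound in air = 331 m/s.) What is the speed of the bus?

13.2 m/s

f' = f · (v + v_o)/v ⇒ v_o = v · |f'/f − 1|.
v_o = 331 × |736.2/708 − 1| = 331 × 0.03983 ≈ 13.2 m/s.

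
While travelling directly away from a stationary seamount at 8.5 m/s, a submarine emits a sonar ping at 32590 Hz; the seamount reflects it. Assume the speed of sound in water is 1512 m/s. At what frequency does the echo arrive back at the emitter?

The seamount receives the sound from a moving source: f₁ = f₀ · v/(v + v_e) = 32590 × 1512/1520.5 ≈ 32408 Hz.
On the return leg the submarine is a moving observer: f₂ = f₁ · (v − v_e)/v = 32408 × 1503.5/1512 ≈ 32226 Hz.

32226 Hz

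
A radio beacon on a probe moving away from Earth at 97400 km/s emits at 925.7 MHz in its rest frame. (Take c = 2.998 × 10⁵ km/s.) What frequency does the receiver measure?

660.8 MHz

β = v/c = 97400/299800 = 0.3249.
Relativistic Doppler for frequency: f' = f₀ · √((1 − β)/(1 + β)).
f' = 925.7 × √(0.6751/1.3249) = 925.7 × 0.71384 ≈ 660.8 MHz.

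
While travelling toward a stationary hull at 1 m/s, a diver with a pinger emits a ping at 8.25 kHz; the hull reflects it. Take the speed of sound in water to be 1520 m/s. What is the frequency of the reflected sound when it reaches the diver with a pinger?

8.26 kHz

The hull receives the sound from a moving source: f₁ = f₀ · v/(v − v_e) = 8.25 × 1520/1519 ≈ 8.26 kHz.
On the return leg the diver with a pinger is a moving observer: f₂ = f₁ · (v + v_e)/v = 8.26 × 1521/1520 ≈ 8.26 kHz.
Equivalently f₂ = f₀ · (v + v_e)/(v − v_e).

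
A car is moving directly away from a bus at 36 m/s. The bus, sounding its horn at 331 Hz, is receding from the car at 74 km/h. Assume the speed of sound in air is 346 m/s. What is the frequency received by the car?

74 km/h = 20.56 m/s.
General Doppler shift: f' = f · (v − v_o)/(v + v_s).
f' = 331 × (346 − 36)/(346 + 20.56) = 331 × 310/366.56 ≈ 280 Hz.

280 Hz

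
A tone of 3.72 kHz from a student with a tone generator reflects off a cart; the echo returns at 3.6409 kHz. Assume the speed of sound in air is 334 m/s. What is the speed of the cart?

Double Doppler shift off a moving reflector: f₂ = f₀ · (v + u)/(v − u) (u > 0 toward emitter).
Rearranging, u = v · (f₂ − f₀)/(f₂ + f₀) = 334 × -0.0791/7.3609 ≈ -3.6 m/s.
So the cart is moving at 3.6 m/s away from the emitter.

3.6 m/s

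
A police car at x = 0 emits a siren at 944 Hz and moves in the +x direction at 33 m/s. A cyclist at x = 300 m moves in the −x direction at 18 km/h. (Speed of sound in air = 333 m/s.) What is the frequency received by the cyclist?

1064 Hz

18 km/h = 5 m/s.
The observer lies on the +x side, so the source is heading toward the observer and the observer is heading toward the source.
Both move, so f' = f · (v + v_o)/(v − v_s).
f' = 944 × (333 + 5)/(333 − 33) = 944 × 338/300 ≈ 1064 Hz.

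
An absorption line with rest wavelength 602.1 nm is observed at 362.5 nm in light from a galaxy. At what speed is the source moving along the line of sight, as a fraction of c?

λ'/λ₀ = 0.6021 < 1 (blueshift), so the source is approaching.
λ'/λ₀ = √((1 − β)/(1 + β)) for an approaching source ⇒ β = (1 − r²)/(1 + r²) with r = λ'/λ₀.
β = (1 − 0.3625)/(1 + 0.3625) ≈ 0.468.

0.468c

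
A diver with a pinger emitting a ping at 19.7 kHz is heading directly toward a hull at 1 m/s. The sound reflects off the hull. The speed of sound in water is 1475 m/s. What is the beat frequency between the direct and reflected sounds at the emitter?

26.7 Hz

The hull receives the sound from a moving source: f₁ = f₀ · v/(v − v_e) = 19.7 × 1475/1474 ≈ 19.7134 kHz.
On the return leg the diver with a pinger is a moving observer: f₂ = f₁ · (v + v_e)/v = 19.7134 × 1476/1475 ≈ 19.7267 kHz.
Equivalently f₂ = f₀ · (v + v_e)/(v − v_e).
Beat against the emitted tone (with f₀ = 19700 Hz): |f₂ − f₀| = 2v_e·f₀/(v − v_e) = 2 × 1 × 19700/1474 ≈ 26.7 Hz.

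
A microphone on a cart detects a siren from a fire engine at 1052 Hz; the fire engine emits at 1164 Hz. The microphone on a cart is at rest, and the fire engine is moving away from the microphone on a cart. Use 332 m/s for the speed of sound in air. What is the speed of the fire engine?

f' = f · v/(v + v_s) ⇒ v_s = v · |1 − f/f'|.
v_s = 332 × |1 − 1164/1052| = 332 × 0.1065 ≈ 35 m/s.

35 m/s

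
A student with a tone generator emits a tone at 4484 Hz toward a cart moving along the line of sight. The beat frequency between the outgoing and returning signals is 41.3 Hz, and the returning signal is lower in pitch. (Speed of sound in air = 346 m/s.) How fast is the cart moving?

1.60 m/s

Double Doppler shift off a moving reflector: f₂ = f₀ · (v + u)/(v − u) (u > 0 toward emitter).
Returning signal is lower, so f₂ = f₀ − Δf = 4484 − 41.3 = 4442.7 Hz.
Rearranging, u = v · (f₂ − f₀)/(f₂ + f₀) = 346 × -41.3/8926.7 ≈ -1.60 m/s.
So the cart is moving at 1.60 m/s away from the emitter.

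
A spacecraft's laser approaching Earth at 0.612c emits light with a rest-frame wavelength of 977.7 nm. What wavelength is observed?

479.7 nm

Relativistic Doppler for wavelength: λ' = λ₀ · √((1 − β)/(1 + β)).
λ' = 977.7 × √(0.3880/1.6120) = 977.7 × 0.49061 ≈ 479.7 nm.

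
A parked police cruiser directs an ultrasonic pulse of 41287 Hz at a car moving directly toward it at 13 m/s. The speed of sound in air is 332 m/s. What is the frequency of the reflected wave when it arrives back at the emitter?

At the car (a moving observer), f₁ = f₀ · (v + u)/v = 41287 × 345/332 ≈ 42904 Hz.
On reflection it acts as a source moving toward the stationary detector: f₂ = f₁ · v/(v − u) = 42904 × 332/319 ≈ 44652 Hz.

44652 Hz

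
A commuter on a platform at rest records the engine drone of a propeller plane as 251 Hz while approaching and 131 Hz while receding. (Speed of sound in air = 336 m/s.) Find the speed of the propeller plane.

106 m/s

f₁/f₂ = (v + v_s)/(v − v_s), so v_s = v · (f₁ − f₂)/(f₁ + f₂).
v_s = 336 × (251 − 131)/(251 + 131) = 336 × 120/382 ≈ 106 m/s.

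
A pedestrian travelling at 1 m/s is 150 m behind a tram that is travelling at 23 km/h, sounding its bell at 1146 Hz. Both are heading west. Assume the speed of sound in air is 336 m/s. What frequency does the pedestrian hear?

1128 Hz

23 km/h = 6.389 m/s.
The pedestrian is behind, so the tram is moving away from it while the pedestrian is moving toward the tram.
General Doppler shift: f' = f · (v + v_o)/(v + v_s).
f' = 1146 × (336 + 1)/(336 + 6.389) = 1146 × 337/342.39 ≈ 1128 Hz.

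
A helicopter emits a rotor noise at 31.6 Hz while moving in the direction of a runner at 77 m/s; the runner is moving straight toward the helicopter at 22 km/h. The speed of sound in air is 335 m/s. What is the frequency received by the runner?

41.8 Hz

22 km/h = 6.111 m/s.
Both move, so f' = f · (v + v_o)/(v − v_s).
f' = 31.6 × (335 + 6.111)/(335 − 77) = 31.6 × 341.11/258 ≈ 41.8 Hz.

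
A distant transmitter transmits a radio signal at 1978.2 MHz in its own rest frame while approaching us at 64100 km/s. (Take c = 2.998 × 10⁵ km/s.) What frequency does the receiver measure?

2458.0 MHz

β = v/c = 64100/299800 = 0.2138.
Relativistic Doppler for frequency: f' = f₀ · √((1 + β)/(1 − β)).
f' = 1978.2 × √(1.2138/0.7862) = 1978.2 × 1.24254 ≈ 2458.0 MHz.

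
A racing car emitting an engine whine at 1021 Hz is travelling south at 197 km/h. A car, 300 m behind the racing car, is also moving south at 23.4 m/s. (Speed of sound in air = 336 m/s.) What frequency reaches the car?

197 km/h = 54.72 m/s.
The car is behind, so the racing car is moving away from it while the car is moving toward the racing car.
With source receding and observer approaching, f' = f · (v + v_o)/(v + v_s).
f' = 1021 × (336 + 23.4)/(336 + 54.72) = 1021 × 359.4/390.72 ≈ 939 Hz.

939 Hz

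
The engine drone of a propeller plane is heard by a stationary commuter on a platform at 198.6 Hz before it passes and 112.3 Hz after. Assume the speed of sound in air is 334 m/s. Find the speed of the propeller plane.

93 m/s

f₁/f₂ = (v + v_s)/(v − v_s), so v_s = v · (f₁ − f₂)/(f₁ + f₂).
v_s = 334 × (198.6 − 112.3)/(198.6 + 112.3) = 334 × 86.3/310.9 ≈ 93 m/s.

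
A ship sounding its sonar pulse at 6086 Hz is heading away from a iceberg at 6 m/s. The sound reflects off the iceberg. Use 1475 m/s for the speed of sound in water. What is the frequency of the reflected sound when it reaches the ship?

The iceberg receives the sound from a moving source: f₁ = f₀ · v/(v + v_e) = 6086 × 1475/1481 ≈ 6061 Hz.
On the return leg the ship is a moving observer: f₂ = f₁ · (v − v_e)/v = 6061 × 1469/1475 ≈ 6037 Hz.

6037 Hz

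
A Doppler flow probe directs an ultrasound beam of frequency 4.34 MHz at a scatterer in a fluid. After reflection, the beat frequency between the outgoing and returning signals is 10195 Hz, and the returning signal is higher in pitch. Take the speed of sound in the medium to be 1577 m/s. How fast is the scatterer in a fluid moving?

1.85 m/s

Double Doppler shift off a moving reflector: f₂ = f₀ · (v + u)/(v − u) (u > 0 toward emitter).
Returning signal is higher, so f₂ = f₀ + Δf = 4340000 + 10195 = 4350195 Hz.
Rearranging, u = v · (f₂ − f₀)/(f₂ + f₀) = 1577 × 10195/8690195 ≈ 1.85 m/s.
So the scatterer in a fluid is moving at 1.85 m/s toward the emitter.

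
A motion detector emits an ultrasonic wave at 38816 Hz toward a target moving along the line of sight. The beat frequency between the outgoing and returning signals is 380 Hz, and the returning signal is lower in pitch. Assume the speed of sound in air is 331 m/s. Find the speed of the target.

1.63 m/s

Double Doppler shift off a moving reflector: f₂ = f₀ · (v + u)/(v − u) (u > 0 toward emitter).
Returning signal is lower, so f₂ = f₀ − Δf = 38816 − 380 = 38436 Hz.
Rearranging, u = v · (f₂ − f₀)/(f₂ + f₀) = 331 × -380/77252 ≈ -1.63 m/s.
So the target is moving at 1.63 m/s away from the emitter.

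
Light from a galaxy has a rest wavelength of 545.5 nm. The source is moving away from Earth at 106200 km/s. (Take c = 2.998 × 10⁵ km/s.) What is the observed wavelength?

β = v/c = 106200/299800 = 0.3542.
Relativistic Doppler for wavelength: λ' = λ₀ · √((1 + β)/(1 − β)).
λ' = 545.5 × √(1.3542/0.6458) = 545.5 × 1.44814 ≈ 790.0 nm.

790.0 nm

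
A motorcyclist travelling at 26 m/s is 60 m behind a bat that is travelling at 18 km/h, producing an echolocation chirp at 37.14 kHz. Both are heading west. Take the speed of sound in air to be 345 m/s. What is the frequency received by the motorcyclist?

18 km/h = 5 m/s.
The motorcyclist is behind, so the bat is moving away from it while the motorcyclist is moving toward the bat.
Both move, so f' = f · (v + v_o)/(v + v_s).
f' = 37.14 × (345 + 26)/(345 + 5) = 37.14 × 371/350 ≈ 39.4 kHz.

39.4 kHz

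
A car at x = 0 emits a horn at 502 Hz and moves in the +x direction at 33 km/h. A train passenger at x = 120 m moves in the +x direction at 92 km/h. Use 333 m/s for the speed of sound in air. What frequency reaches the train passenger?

477 Hz

33 km/h = 9.167 m/s; 92 km/h = 25.56 m/s.
The observer lies on the +x side, so the source is heading toward the observer and the observer is heading away from the source.
Both move, so f' = f · (v − v_o)/(v − v_s).
f' = 502 × (333 − 25.56)/(333 − 9.167) = 502 × 307.44/323.83 ≈ 477 Hz.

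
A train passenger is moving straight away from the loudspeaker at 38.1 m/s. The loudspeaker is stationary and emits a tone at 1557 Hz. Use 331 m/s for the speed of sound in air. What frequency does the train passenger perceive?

Only the observer moves, away from the source, so f' = f · (v − v_o)/v.
f' = 1557 × (331 − 38.1)/331 = 1557 × 292.9/331 ≈ 1378 Hz.

1378 Hz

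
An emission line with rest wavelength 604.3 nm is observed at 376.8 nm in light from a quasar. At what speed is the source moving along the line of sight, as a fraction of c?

λ'/λ₀ = 0.6235 < 1 (blueshift), so the source is approaching.
λ'/λ₀ = √((1 − β)/(1 + β)) for an approaching source ⇒ β = (1 − r²)/(1 + r²) with r = λ'/λ₀.
β = (1 − 0.3888)/(1 + 0.3888) ≈ 0.440.

0.440c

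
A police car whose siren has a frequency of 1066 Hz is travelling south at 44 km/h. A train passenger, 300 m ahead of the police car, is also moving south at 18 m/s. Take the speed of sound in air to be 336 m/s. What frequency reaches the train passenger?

44 km/h = 12.22 m/s.
The train passenger is ahead, so the police car is moving toward it while the train passenger is moving away from the police car.
General Doppler shift: f' = f · (v − v_o)/(v − v_s).
f' = 1066 × (336 − 18)/(336 − 12.22) = 1066 × 318/323.78 ≈ 1047 Hz.

1047 Hz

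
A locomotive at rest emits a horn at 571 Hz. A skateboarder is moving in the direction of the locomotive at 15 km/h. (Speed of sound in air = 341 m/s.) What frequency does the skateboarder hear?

578 Hz

15 km/h = 4.167 m/s.
Only the observer moves, toward the source, so f' = f · (v + v_o)/v.
f' = 571 × (341 + 4.167)/341 = 571 × 345.17/341 ≈ 578 Hz.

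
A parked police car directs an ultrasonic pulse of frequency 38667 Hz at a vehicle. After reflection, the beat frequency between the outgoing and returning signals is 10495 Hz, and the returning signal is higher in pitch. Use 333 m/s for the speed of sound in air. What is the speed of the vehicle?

40 m/s

Double Doppler shift off a moving reflector: f₂ = f₀ · (v + u)/(v − u) (u > 0 toward emitter).
Returning signal is higher, so f₂ = f₀ + Δf = 38667 + 10495 = 49162 Hz.
Rearranging, u = v · (f₂ − f₀)/(f₂ + f₀) = 333 × 10495/87829 ≈ 40 m/s.
So the vehicle is moving at 40 m/s toward the emitter.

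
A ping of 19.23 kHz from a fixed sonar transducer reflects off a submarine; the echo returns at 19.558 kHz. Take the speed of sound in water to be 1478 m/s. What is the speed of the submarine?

Double Doppler shift off a moving reflector: f₂ = f₀ · (v + u)/(v − u) (u > 0 toward emitter).
Rearranging, u = v · (f₂ − f₀)/(f₂ + f₀) = 1478 × 0.328/38.788 ≈ 12.5 m/s.
So the submarine is moving at 12.5 m/s toward the emitter.

12.5 m/s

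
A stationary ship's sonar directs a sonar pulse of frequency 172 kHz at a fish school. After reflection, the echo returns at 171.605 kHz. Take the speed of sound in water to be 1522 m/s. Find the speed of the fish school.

1.75 m/s

Double Doppler shift off a moving reflector: f₂ = f₀ · (v + u)/(v − u) (u > 0 toward emitter).
Rearranging, u = v · (f₂ − f₀)/(f₂ + f₀) = 1522 × -0.395/343.605 ≈ -1.75 m/s.
So the fish school is moving at 1.75 m/s away from the emitter.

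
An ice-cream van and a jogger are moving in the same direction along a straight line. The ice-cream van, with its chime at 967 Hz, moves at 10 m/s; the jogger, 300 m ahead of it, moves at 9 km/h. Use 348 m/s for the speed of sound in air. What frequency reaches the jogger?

9 km/h = 2.5 m/s.
The jogger is ahead, so the ice-cream van is moving toward it while the jogger is moving away from the ice-cream van.
General Doppler shift: f' = f · (v − v_o)/(v − v_s).
f' = 967 × (348 − 2.5)/(348 − 10) = 967 × 345.5/338 ≈ 988 Hz.

988 Hz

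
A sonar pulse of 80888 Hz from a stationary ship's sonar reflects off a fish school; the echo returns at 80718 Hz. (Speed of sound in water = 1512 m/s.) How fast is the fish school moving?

Double Doppler shift off a moving reflector: f₂ = f₀ · (v + u)/(v − u) (u > 0 toward emitter).
Rearranging, u = v · (f₂ − f₀)/(f₂ + f₀) = 1512 × -170/161606 ≈ -1.59 m/s.
So the fish school is moving at 1.59 m/s away from the emitter.

1.59 m/s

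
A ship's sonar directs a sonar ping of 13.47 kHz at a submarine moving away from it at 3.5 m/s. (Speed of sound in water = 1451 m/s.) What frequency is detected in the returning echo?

13.41 kHz

At the submarine (a moving observer), f₁ = f₀ · (v − u)/v = 13.47 × 1447.5/1451 ≈ 13.44 kHz.
On reflection it acts as a source moving away from the stationary detector: f₂ = f₁ · v/(v + u) = 13.44 × 1451/1454.5 ≈ 13.41 kHz.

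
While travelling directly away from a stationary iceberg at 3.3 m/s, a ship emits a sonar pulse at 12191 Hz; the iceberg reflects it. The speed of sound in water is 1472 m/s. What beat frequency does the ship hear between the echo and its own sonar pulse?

54.5 Hz

The iceberg receives the sound from a moving source: f₁ = f₀ · v/(v + v_e) = 12191 × 1472/1475.3 ≈ 12163.7 Hz.
On the return leg the ship is a moving observer: f₂ = f₁ · (v − v_e)/v = 12163.7 × 1468.7/1472 ≈ 12136.5 Hz.
Beat against the emitted tone: |f₂ − f₀| = 2v_e·f₀/(v + v_e) = 2 × 3.3 × 12191/1475.3 ≈ 54.5 Hz.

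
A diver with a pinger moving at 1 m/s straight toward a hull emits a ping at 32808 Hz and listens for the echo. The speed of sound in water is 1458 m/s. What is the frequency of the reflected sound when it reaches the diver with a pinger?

The hull receives the sound from a moving source: f₁ = f₀ · v/(v − v_e) = 32808 × 1458/1457 ≈ 32831 Hz.
On the return leg the diver with a pinger is a moving observer: f₂ = f₁ · (v + v_e)/v = 32831 × 1459/1458 ≈ 32853 Hz.

32853 Hz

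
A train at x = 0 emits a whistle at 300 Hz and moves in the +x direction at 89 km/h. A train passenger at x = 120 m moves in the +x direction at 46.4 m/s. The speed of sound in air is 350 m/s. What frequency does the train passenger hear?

89 km/h = 24.72 m/s.
The observer lies on the +x side, so the source is heading toward the observer and the observer is heading away from the source.
Both move, so f' = f · (v − v_o)/(v − v_s).
f' = 300 × (350 − 46.4)/(350 − 24.72) = 300 × 303.6/325.28 ≈ 280 Hz.

280 Hz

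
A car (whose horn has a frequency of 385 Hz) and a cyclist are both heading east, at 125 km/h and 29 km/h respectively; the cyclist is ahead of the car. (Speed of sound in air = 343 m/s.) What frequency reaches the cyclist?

418 Hz

125 km/h = 34.72 m/s; 29 km/h = 8.056 m/s.
The cyclist is ahead, so the car is moving toward it while the cyclist is moving away from the car.
Both move, so f' = f · (v − v_o)/(v − v_s).
f' = 385 × (343 − 8.056)/(343 − 34.72) = 385 × 334.94/308.28 ≈ 418 Hz.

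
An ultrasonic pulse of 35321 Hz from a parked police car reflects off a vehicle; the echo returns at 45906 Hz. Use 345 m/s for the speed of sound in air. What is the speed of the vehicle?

Double Doppler shift off a moving reflector: f₂ = f₀ · (v + u)/(v − u) (u > 0 toward emitter).
Rearranging, u = v · (f₂ − f₀)/(f₂ + f₀) = 345 × 10585/81227 ≈ 45 m/s.
So the vehicle is moving at 45 m/s toward the emitter.

45 m/s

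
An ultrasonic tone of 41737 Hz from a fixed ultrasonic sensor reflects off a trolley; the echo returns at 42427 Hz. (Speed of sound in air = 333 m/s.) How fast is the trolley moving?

2.73 m/s

Double Doppler shift off a moving reflector: f₂ = f₀ · (v + u)/(v − u) (u > 0 toward emitter).
Rearranging, u = v · (f₂ − f₀)/(f₂ + f₀) = 333 × 690/84164 ≈ 2.73 m/s.
So the trolley is moving at 2.73 m/s toward the emitter.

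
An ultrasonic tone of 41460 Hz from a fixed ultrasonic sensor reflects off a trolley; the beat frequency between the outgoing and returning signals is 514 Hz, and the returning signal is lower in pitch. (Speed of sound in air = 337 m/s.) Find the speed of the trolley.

2.10 m/s

Double Doppler shift off a moving reflector: f₂ = f₀ · (v + u)/(v − u) (u > 0 toward emitter).
Returning signal is lower, so f₂ = f₀ − Δf = 41460 − 514 = 40946 Hz.
Rearranging, u = v · (f₂ − f₀)/(f₂ + f₀) = 337 × -514/82406 ≈ -2.10 m/s.
So the trolley is moving at 2.10 m/s away from the emitter.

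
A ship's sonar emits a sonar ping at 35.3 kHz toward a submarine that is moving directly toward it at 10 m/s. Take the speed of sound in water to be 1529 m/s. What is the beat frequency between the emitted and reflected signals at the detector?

465 Hz

At the submarine (a moving observer), f₁ = f₀ · (v + u)/v = 35.3 × 1539/1529 ≈ 35.531 kHz.
The reflection then acts as a moving source: f₂ = f₁ · v/(v − u) ≈ 35.765 kHz.
Beat frequency (with f₀ = 35300 Hz): |f₂ − f₀| = 2u·f₀/(v − u) = 2 × 10 × 35300/1519 ≈ 465 Hz.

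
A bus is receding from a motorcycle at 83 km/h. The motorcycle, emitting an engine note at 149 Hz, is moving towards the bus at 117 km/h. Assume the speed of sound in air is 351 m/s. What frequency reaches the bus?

153 Hz

117 km/h = 32.5 m/s; 83 km/h = 23.06 m/s.
With source approaching and observer receding, f' = f · (v − v_o)/(v − v_s).
f' = 149 × (351 − 23.06)/(351 − 32.5) = 149 × 327.94/318.5 ≈ 153 Hz.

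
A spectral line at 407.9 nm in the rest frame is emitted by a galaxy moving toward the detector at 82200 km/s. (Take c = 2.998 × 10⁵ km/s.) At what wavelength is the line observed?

307.9 nm

β = v/c = 82200/299800 = 0.2742.
Relativistic Doppler for wavelength: λ' = λ₀ · √((1 − β)/(1 + β)).
λ' = 407.9 × √(0.7258/1.2742) = 407.9 × 0.75474 ≈ 307.9 nm.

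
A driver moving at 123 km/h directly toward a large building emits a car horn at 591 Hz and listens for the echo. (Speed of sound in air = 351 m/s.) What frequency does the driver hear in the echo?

718 Hz

123 km/h = 34.17 m/s.
The large building receives the sound from a moving source: f₁ = f₀ · v/(v − v_e) = 591 × 351/316.83 ≈ 655 Hz.
On the return leg the driver is a moving observer: f₂ = f₁ · (v + v_e)/v = 655 × 385.17/351 ≈ 718 Hz.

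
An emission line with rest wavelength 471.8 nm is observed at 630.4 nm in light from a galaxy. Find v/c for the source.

0.282c

λ'/λ₀ = 1.3362 > 1 (redshift), so the source is receding.
λ'/λ₀ = √((1 + β)/(1 − β)) for a receding source ⇒ β = (r² − 1)/(r² + 1) with r = λ'/λ₀.
β = (1.7853 − 1)/(1.7853 + 1) ≈ 0.282.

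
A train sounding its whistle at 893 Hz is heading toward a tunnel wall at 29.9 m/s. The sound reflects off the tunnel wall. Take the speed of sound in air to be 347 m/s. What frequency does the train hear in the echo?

The tunnel wall receives the sound from a moving source: f₁ = f₀ · v/(v − v_e) = 893 × 347/317.1 ≈ 977 Hz.
On the return leg the train is a moving observer: f₂ = f₁ · (v + v_e)/v = 977 × 376.9/347 ≈ 1061 Hz.
Equivalently f₂ = f₀ · (v + v_e)/(v − v_e).

1061 Hz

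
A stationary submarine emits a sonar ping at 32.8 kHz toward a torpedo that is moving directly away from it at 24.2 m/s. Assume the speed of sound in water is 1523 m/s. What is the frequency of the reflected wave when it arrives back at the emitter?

31.8 kHz

The torpedo first receives the wave as a moving observer: f₁ = f₀ · (v − u)/v = 32.8 × (1523 − 24.2)/1523 ≈ 32.3 kHz.
On reflection it acts as a source moving away from the stationary detector: f₂ = f₁ · v/(v + u) = 32.3 × 1523/1547.2 ≈ 31.8 kHz.
Equivalently f₂ = f₀ · (v − u)/(v + u).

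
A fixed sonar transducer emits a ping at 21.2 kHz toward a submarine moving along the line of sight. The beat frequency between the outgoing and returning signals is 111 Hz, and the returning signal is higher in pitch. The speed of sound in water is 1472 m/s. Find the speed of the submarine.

3.8 m/s

Double Doppler shift off a moving reflector: f₂ = f₀ · (v + u)/(v − u) (u > 0 toward emitter).
Returning signal is higher, so f₂ = f₀ + Δf = 21200 + 111 = 21311 Hz.
Rearranging, u = v · (f₂ − f₀)/(f₂ + f₀) = 1472 × 111/42511 ≈ 3.8 m/s.
So the submarine is moving at 3.8 m/s toward the emitter.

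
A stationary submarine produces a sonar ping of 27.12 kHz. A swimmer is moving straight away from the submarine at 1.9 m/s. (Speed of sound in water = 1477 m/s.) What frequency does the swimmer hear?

27.1 kHz

Moving observer, stationary source: f' = f · (v − v_o)/v.
f' = 27.12 × (1477 − 1.9)/1477 = 27.12 × 1475.1/1477 ≈ 27.1 kHz.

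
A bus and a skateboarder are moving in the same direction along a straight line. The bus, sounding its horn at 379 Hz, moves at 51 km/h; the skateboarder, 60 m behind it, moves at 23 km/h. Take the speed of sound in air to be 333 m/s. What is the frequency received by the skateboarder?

371 Hz

51 km/h = 14.17 m/s; 23 km/h = 6.389 m/s.
The skateboarder is behind, so the bus is moving away from it while the skateboarder is moving toward the bus.
With source receding and observer approaching, f' = f · (v + v_o)/(v + v_s).
f' = 379 × (333 + 6.389)/(333 + 14.17) = 379 × 339.39/347.17 ≈ 371 Hz.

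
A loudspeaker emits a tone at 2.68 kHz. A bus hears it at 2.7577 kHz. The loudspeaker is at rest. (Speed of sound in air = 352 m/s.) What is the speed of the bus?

10.2 m/s

f' > f, so the bus is approaching.
f' = f · (v + v_o)/v ⇒ v_o = v · |f'/f − 1|.
v_o = 352 × |2.7577/2.68 − 1| = 352 × 0.02899 ≈ 10.2 m/s.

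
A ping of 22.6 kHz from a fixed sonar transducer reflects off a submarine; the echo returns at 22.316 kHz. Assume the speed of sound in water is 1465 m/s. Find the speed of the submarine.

Double Doppler shift off a moving reflector: f₂ = f₀ · (v + u)/(v − u) (u > 0 toward emitter).
Rearranging, u = v · (f₂ − f₀)/(f₂ + f₀) = 1465 × -0.284/44.916 ≈ -9.3 m/s.
So the submarine is moving at 9.3 m/s away from the emitter.

9.3 m/s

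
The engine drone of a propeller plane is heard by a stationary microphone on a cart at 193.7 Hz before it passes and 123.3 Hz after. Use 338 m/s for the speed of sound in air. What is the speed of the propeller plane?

f₁/f₂ = (v + v_s)/(v − v_s), so v_s = v · (f₁ − f₂)/(f₁ + f₂).
v_s = 338 × (193.7 − 123.3)/(193.7 + 123.3) = 338 × 70.4/317.0 ≈ 75 m/s.

75 m/s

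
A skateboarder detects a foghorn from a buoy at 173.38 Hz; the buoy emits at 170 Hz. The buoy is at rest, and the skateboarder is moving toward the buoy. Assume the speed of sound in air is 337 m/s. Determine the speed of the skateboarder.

f' = f · (v + v_o)/v ⇒ v_o = v · |f'/f − 1|.
v_o = 337 × |173.38/170 − 1| = 337 × 0.01988 ≈ 6.7 m/s.

6.7 m/s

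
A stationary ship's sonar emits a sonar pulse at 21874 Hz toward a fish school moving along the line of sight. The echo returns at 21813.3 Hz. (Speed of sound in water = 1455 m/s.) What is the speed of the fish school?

2.02 m/s

Double Doppler shift off a moving reflector: f₂ = f₀ · (v + u)/(v − u) (u > 0 toward emitter).
Rearranging, u = v · (f₂ − f₀)/(f₂ + f₀) = 1455 × -60.7/43687.3 ≈ -2.02 m/s.
So the fish school is moving at 2.02 m/s away from the emitter.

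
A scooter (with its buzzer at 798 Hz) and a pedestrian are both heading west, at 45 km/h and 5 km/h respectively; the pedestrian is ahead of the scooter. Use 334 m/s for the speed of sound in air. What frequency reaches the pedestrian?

45 km/h = 12.5 m/s; 5 km/h = 1.389 m/s.
The pedestrian is ahead, so the scooter is moving toward it while the pedestrian is moving away from the scooter.
With source approaching and observer receding, f' = f · (v − v_o)/(v − v_s).
f' = 798 × (334 − 1.389)/(334 − 12.5) = 798 × 332.61/321.5 ≈ 826 Hz.

826 Hz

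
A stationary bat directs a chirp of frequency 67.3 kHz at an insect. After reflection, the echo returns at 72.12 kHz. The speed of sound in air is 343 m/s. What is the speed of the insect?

Double Doppler shift off a moving reflector: f₂ = f₀ · (v + u)/(v − u) (u > 0 toward emitter).
Rearranging, u = v · (f₂ − f₀)/(f₂ + f₀) = 343 × 4.82/139.42 ≈ 11.9 m/s.
So the insect is moving at 11.9 m/s toward the emitter.

11.9 m/s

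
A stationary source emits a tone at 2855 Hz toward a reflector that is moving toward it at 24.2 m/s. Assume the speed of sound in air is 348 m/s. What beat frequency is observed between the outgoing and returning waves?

427 Hz

At the reflector (a moving observer), f₁ = f₀ · (v + u)/v = 2855 × 372.2/348 ≈ 3054 Hz.
On reflection it acts as a source moving toward the stationary detector: f₂ = f₁ · v/(v − u) = 3054 × 348/323.8 ≈ 3282 Hz.
Beat frequency: |f₂ − f₀| = 2u·f₀/(v − u) = 2 × 24.2 × 2855/323.8 ≈ 427 Hz.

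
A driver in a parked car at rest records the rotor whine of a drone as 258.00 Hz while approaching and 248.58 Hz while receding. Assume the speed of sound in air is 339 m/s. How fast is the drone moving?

f₁/f₂ = (v + v_s)/(v − v_s), so v_s = v · (f₁ − f₂)/(f₁ + f₂).
v_s = 339 × (258.00 − 248.58)/(258.00 + 248.58) = 339 × 9.42/506.58 ≈ 6.3 m/s.

6.3 m/s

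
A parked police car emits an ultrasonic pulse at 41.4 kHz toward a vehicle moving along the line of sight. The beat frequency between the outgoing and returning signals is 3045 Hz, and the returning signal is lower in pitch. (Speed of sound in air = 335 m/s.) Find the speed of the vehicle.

12.8 m/s

Double Doppler shift off a moving reflector: f₂ = f₀ · (v + u)/(v − u) (u > 0 toward emitter).
Returning signal is lower, so f₂ = f₀ − Δf = 41400 − 3045 = 38355 Hz.
Rearranging, u = v · (f₂ − f₀)/(f₂ + f₀) = 335 × -3045/79755 ≈ -12.8 m/s.
So the vehicle is moving at 12.8 m/s away from the emitter.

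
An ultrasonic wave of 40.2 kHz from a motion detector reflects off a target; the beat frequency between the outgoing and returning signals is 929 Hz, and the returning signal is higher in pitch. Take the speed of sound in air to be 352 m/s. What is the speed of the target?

Double Doppler shift off a moving reflector: f₂ = f₀ · (v + u)/(v − u) (u > 0 toward emitter).
Returning signal is higher, so f₂ = f₀ + Δf = 40200 + 929 = 41129 Hz.
Rearranging, u = v · (f₂ − f₀)/(f₂ + f₀) = 352 × 929/81329 ≈ 4.0 m/s.
So the target is moving at 4.0 m/s toward the emitter.

4.0 m/s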